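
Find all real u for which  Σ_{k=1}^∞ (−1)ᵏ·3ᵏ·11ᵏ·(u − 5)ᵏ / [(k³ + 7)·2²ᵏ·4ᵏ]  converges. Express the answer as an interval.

[149/33, 181/33]

The ratio of consecutive coefficients is [(k³ + 7)/((k+1)³ + 7)] · 3·11/(4·4) → 33/16.
The series converges when 33/16 · |u − 5| < 1, giving R = 16/33.
When u = 181/33, the series is dominated by a constant times Σ 1/k³, which converges (p = 3 > 1).
Check u = 149/33: the terms are on the order of 1/k³, so the series converges absolutely by comparison with the p-series (p = 3 > 1).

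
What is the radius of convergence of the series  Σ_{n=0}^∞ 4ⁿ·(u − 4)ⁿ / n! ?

R = ∞

By the ratio test, |a_{n+1}/a_n| = 4 · 1/(n+1) → 0.
The limit is 0, so the series converges for all u; R = ∞.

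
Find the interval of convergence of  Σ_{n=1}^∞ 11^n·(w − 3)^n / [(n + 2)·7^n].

Ratio test: |a_{n+1}/a_n| = [(n + 2)/((n+1) + 2)] · 11/7 → 11/7 as n → ∞.
Thus R = 1/(11/7) = 7/11.
Check w = 40/11: comparison with the harmonic series Σ 1/n shows the series diverges.
At w = 26/11: an alternating series whose terms decrease to 0 in absolute value, so it converges by the Leibniz criterion.

[26/11, 40/11)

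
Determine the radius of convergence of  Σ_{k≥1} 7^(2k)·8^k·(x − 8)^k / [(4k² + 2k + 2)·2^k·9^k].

R = 9/196

The ratio of consecutive coefficients is [(4k² + 2k + 2)/(4(k+1)² + 2(k+1) + 2)] · 49·8/(2·9) → 196/9.
The series converges when 196/9 · |x − 8| < 1, giving R = 9/196.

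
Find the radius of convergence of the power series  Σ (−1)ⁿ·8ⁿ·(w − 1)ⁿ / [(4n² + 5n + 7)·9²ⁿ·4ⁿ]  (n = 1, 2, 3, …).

R = 81/2

Apply the ratio test: |a_{n+1}| / |a_n| = [(4n² + 5n + 7)/(4(n+1)² + 5(n+1) + 7)] · 8/(81·4), which tends to 2/81 as n → ∞.
The series converges when 2/81 · |w − 1| < 1, giving R = 81/2.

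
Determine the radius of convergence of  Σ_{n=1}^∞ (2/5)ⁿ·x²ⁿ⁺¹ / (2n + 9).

R = √10/2

Ratio test: |a_{n+1}/a_n| = [(2n + 9)/(2(n+1) + 9)] · 2/5 → 2/5 as n → ∞.
Since the exponent of x increases by 2 each term, convergence requires |x|² < 5/2, hence R = √10/2.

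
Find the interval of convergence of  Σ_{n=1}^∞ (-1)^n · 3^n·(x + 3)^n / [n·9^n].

(-6, 0]

Ratio test: |a_{n+1}/a_n| = [n/(n+1)] · 3/9 → 1/3 as n → ∞.
The series converges when 1/3 · |x + 3| < 1, giving R = 3.
At x = 0: the terms alternate in sign and decrease monotonically to 0 in absolute value (size ~ c/n), so the alternating series test gives convergence.
Endpoint x = -6: the terms behave like c/n; limit comparison with the harmonic series gives divergence.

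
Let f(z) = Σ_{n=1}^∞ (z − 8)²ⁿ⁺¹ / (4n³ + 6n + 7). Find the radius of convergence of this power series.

R = 1

The ratio of consecutive coefficients is (4n³ + 6n + 7)/(4(n+1)³ + 6(n+1) + 7) → 1.
Since the exponent of (z − 8) increases by 2 each term, convergence requires |z − 8|² < 1, hence R = 1.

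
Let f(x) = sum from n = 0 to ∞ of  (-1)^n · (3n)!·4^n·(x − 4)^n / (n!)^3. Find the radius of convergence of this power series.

R = 1/108

The ratio of consecutive coefficients is (3n+1)·(3n+2)·(3n+3)/(n+1)³ · 4 → 108.
Hence the series converges for |x − 4| < 1/(108) = 1/108, so the radius of convergence is 1/108.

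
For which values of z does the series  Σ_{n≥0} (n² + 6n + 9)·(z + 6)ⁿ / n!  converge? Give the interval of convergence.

(−∞, ∞)

The ratio of consecutive coefficients is ((n+1)² + 6(n+1) + 9)/(n² + 6n + 9) · 1/(n+1) → 0.
The ratio tends to 0 regardless of z, hence R = ∞.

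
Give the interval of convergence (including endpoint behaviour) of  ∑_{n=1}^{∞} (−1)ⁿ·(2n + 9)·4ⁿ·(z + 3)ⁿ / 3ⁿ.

The ratio of consecutive coefficients is [(2(n+1) + 9)/(2n + 9)] · 4/3 → 4/3.
Hence the series converges for |z + 3| < 1/(4/3) = 3/4, so the radius of convergence is 3/4.
Check z = -9/4: the n-th term does not approach 0; divergence by the term test.
When z = -15/4, the terms have absolute value of order n, which does not tend to 0, so the series diverges by the divergence test.

(-15/4, -9/4)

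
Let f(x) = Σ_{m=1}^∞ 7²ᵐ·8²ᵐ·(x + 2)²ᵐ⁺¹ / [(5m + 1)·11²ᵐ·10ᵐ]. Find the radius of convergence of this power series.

Apply the ratio test: |a_{m+1}| / |a_m| = [(5m + 1)/(5(m+1) + 1)] · 49·64/(121·10), which tends to 1568/605 as m → ∞.
Successive powers of (x + 2) differ by 2, so the series converges when |x + 2|² · 1568/605 < 1, i.e. |x + 2| < √(605/1568). So R = 11√10/56.

R = 11√10/56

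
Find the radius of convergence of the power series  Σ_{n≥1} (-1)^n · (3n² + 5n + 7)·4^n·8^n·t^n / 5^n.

Ratio test: |a_{n+1}/a_n| = [(3(n+1)² + 5(n+1) + 7)/(3n² + 5n + 7)] · 4·8/5 → 32/5 as n → ∞.
The series converges when 32/5 · |t| < 1, giving R = 5/32.

R = 5/32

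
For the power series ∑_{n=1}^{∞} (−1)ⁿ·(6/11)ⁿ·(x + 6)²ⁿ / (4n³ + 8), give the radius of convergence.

By the ratio test, |a_{n+1}/a_n| = [(4n³ + 8)/(4(n+1)³ + 8)] · 6/11 → 6/11.
Writing y = (x + 6)², the series in y has radius 11/6, so |x + 6| < √(11/6) and R = √66/6.

R = √66/6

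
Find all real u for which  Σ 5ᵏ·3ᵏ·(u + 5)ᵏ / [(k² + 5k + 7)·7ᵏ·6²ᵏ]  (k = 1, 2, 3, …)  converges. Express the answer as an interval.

By the ratio test, |a_{k+1}/a_k| = [(k² + 5k + 7)/((k+1)² + 5(k+1) + 7)] · 5·3/(7·36) → 5/84.
The series converges when 5/84 · |u + 5| < 1, giving R = 84/5.
When u = 59/5, absolute convergence follows by limit comparison with Σ 1/k².
At u = -109/5: the terms are on the order of 1/k², so the series converges absolutely by comparison with the p-series (p = 2 > 1).

[-109/5, 59/5]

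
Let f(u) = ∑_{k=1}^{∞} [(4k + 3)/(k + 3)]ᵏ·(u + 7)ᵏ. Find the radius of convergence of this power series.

R = 1/4

By the Cauchy root test, |a_k|^(1/k) = (4k + 3)/(k + 3) → 4.
Thus R = 1/(4) = 1/4.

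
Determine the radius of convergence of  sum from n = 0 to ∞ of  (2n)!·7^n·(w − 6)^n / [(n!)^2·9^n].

R = 9/28

Ratio test: |a_{n+1}/a_n| = (2n+1)·(2n+2)/(n+1)² · 7/9 → 28/9 as n → ∞.
Convergence for |w − 6| · 28/9 < 1, i.e. |w − 6| < 9/28. So R = 9/28.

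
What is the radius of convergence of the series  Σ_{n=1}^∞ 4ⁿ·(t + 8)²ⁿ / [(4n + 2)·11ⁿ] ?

By the ratio test, |a_{n+1}/a_n| = [(4n + 2)/(4(n+1) + 2)] · 4/11 → 4/11.
Successive powers of (t + 8) differ by 2, so the series converges when |t + 8|² · 4/11 < 1, i.e. |t + 8| < √(11/4). So R = √11/2.

R = √11/2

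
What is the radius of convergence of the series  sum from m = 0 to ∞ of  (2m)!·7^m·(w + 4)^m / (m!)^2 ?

The ratio of consecutive coefficients is (2m+1)·(2m+2)/(m+1)² · 7 → 28.
Thus R = 1/(28) = 1/28.

R = 1/28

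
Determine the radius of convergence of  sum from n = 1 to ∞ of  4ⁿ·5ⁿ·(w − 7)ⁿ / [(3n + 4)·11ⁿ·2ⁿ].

R = 11/10

Apply the ratio test: |a_{n+1}| / |a_n| = [(3n + 4)/(3(n+1) + 4)] · 4·5/(11·2), which tends to 10/11 as n → ∞.
Convergence for |w − 7| · 10/11 < 1, i.e. |w − 7| < 11/10. So R = 11/10.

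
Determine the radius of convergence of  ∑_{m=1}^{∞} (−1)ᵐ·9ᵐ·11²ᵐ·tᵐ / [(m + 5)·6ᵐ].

R = 2/363

The ratio of consecutive coefficients is [(m + 5)/((m+1) + 5)] · 9·121/6 → 363/2.
The series converges when 363/2 · |t| < 1, giving R = 2/363.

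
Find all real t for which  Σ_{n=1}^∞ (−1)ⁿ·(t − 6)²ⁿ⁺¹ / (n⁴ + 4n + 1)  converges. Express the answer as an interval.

[5, 7]

Ratio test: |a_{n+1}/a_n| = (n⁴ + 4n + 1)/((n+1)⁴ + 4(n+1) + 1) → 1 as n → ∞.
Writing y = (t − 6)², the series in y has radius 1, so |t − 6| < √(1) = 1 and R = 1.
Check t = 7: the series is dominated by a constant times Σ 1/n⁴, which converges (p = 4 > 1).
When t = 5, the series is dominated by a constant times Σ 1/n⁴, which converges (p = 4 > 1).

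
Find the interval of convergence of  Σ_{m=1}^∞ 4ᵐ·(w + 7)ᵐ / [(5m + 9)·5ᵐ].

[-33/4, -23/4)

The ratio of consecutive coefficients is [(5m + 9)/(5(m+1) + 9)] · 4/5 → 4/5.
Thus R = 1/(4/5) = 5/4.
Endpoint w = -23/4: the terms are asymptotic to a nonzero constant times 1/m, so the series diverges by limit comparison with Σ 1/m.
When w = -33/4, the terms alternate in sign and decrease monotonically to 0 in absolute value (size ~ c/m), so the alternating series test gives convergence.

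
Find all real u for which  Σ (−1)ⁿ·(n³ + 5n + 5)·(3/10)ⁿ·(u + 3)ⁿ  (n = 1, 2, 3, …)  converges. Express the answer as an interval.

(-19/3, 1/3)

The ratio of consecutive coefficients is [((n+1)³ + 5(n+1) + 5)/(n³ + 5n + 5)] · 3/10 → 3/10.
Convergence for |u + 3| · 3/10 < 1, i.e. |u + 3| < 10/3. So R = 10/3.
At u = 1/3: the n-th term does not approach 0; divergence by the term test.
When u = -19/3, the terms do not tend to 0, so the series diverges.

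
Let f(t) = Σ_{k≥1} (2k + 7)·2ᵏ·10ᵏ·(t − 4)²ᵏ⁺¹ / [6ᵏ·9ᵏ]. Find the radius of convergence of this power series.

R = 3√30/10

The ratio of consecutive coefficients is [(2(k+1) + 7)/(2k + 7)] · 2·10/(6·9) → 10/27.
Writing y = (t − 4)², the series in y has radius 27/10, so |t − 4| < √(27/10) and R = 3√30/10.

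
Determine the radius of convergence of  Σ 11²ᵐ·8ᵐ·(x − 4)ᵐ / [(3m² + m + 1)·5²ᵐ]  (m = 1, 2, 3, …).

R = 25/968

Apply the ratio test: |a_{m+1}| / |a_m| = [(3m² + m + 1)/(3(m+1)² + (m+1) + 1)] · 121·8/25, which tends to 968/25 as m → ∞.
Hence the series converges for |x − 4| < 1/(968/25) = 25/968, so the radius of convergence is 25/968.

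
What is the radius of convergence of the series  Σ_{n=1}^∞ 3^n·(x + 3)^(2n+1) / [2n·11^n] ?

Apply the ratio test: |a_{n+1}| / |a_n| = [2n/2(n+1)] · 3/11, which tends to 3/11 as n → ∞.
Since the exponent of (x + 3) increases by 2 each term, convergence requires |x + 3|² < 11/3, hence R = √33/3.

R = √33/3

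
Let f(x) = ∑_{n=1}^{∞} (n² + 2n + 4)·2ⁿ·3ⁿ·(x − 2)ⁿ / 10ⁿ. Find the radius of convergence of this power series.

By the ratio test, |a_{n+1}/a_n| = [((n+1)² + 2(n+1) + 4)/(n² + 2n + 4)] · 2·3/10 → 3/5.
Thus R = 1/(3/5) = 5/3.

R = 5/3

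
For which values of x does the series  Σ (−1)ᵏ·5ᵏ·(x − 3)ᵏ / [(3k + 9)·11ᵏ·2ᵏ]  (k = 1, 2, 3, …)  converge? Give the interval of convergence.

(-7/5, 37/5]

Apply the ratio test: |a_{k+1}| / |a_k| = [(3k + 9)/(3(k+1) + 9)] · 5/(11·2), which tends to 5/22 as k → ∞.
Hence the series converges for |x − 3| < 1/(5/22) = 22/5, so the radius of convergence is 22/5.
When x = 37/5, the terms alternate in sign and decrease monotonically to 0 in absolute value (size ~ c/k), so the alternating series test gives convergence.
When x = -7/5, comparison with the harmonic series Σ 1/k shows the series diverges.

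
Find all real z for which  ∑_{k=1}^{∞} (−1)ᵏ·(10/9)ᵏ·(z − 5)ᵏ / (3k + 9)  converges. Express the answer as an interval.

(41/10, 59/10]

By the ratio test, |a_{k+1}/a_k| = [(3k + 9)/(3(k+1) + 9)] · 10/9 → 10/9.
Hence the series converges for |z − 5| < 1/(10/9) = 9/10, so the radius of convergence is 9/10.
At z = 59/10: convergence follows from the alternating series test (terms decrease monotonically to 0).
At z = 41/10: comparison with the harmonic series Σ 1/k shows the series diverges.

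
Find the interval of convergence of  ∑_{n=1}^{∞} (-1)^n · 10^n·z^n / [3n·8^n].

(-4/5, 4/5]

Apply the ratio test: |a_{n+1}| / |a_n| = [3n/3(n+1)] · 10/8, which tends to 5/4 as n → ∞.
The series converges when 5/4 · |z| < 1, giving R = 4/5.
When z = 4/5, the terms alternate in sign and decrease monotonically to 0 in absolute value (size ~ c/n), so the alternating series test gives convergence.
At z = -4/5: the terms behave like c/n; limit comparison with the harmonic series gives divergence.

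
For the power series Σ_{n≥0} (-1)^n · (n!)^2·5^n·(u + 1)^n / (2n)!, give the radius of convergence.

Apply the ratio test: |a_{n+1}| / |a_n| = (n+1)²/[(2n+1)·(2n+2)] · 5, which tends to 5/4 as n → ∞.
The series converges when 5/4 · |u + 1| < 1, giving R = 4/5.

R = 4/5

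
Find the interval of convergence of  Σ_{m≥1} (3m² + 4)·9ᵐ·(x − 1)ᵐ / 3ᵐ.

(2/3, 4/3)

By the ratio test, |a_{m+1}/a_m| = [(3(m+1)² + 4)/(3m² + 4)] · 9/3 → 3.
The series converges when 3 · |x − 1| < 1, giving R = 1/3.
Endpoint x = 4/3: the terms have absolute value of order m², which does not tend to 0, so the series diverges by the divergence test.
At x = 2/3: the m-th term does not approach 0; divergence by the term test.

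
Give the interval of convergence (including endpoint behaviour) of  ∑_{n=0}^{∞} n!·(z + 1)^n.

The ratio of consecutive coefficients is (n+1) → ∞.
The terms grow without bound for any (z + 1) ≠ 0, so R = 0 (convergence only at z = -1).

{-1}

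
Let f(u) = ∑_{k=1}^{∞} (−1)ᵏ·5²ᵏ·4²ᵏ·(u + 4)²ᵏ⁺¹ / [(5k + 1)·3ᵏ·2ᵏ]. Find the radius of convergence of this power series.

R = √6/20

Apply the ratio test: |a_{k+1}| / |a_k| = [(5k + 1)/(5(k+1) + 1)] · 25·16/(3·2), which tends to 200/3 as k → ∞.
Writing y = (u + 4)², the series in y has radius 3/200, so |u + 4| < √(3/200) and R = √6/20.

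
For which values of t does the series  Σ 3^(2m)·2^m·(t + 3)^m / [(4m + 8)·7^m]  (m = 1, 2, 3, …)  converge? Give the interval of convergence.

[-61/18, -47/18)

Apply the ratio test: |a_{m+1}| / |a_m| = [(4m + 8)/(4(m+1) + 8)] · 9·2/7, which tends to 18/7 as m → ∞.
Convergence for |t + 3| · 18/7 < 1, i.e. |t + 3| < 7/18. So R = 7/18.
When t = -47/18, the terms behave like c/m; limit comparison with the harmonic series gives divergence.
Endpoint t = -61/18: an alternating series whose terms decrease to 0 in absolute value, so it converges by the Leibniz criterion.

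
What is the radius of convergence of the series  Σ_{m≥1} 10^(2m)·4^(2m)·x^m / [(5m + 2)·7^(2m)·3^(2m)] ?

Apply the ratio test: |a_{m+1}| / |a_m| = [(5m + 2)/(5(m+1) + 2)] · 100·16/(49·9), which tends to 1600/441 as m → ∞.
Hence the series converges for |x| < 1/(1600/441) = 441/1600, so the radius of convergence is 441/1600.

R = 441/1600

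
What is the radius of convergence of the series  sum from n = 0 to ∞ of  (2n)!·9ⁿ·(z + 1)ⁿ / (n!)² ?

The ratio of consecutive coefficients is (2n+1)·(2n+2)/(n+1)² · 9 → 36.
Hence the series converges for |z + 1| < 1/(36) = 1/36, so the radius of convergence is 1/36.

R = 1/36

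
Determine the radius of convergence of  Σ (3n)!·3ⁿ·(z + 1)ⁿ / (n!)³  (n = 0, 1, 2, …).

By the ratio test, |a_{n+1}/a_n| = (3n+1)·(3n+2)·(3n+3)/(n+1)³ · 3 → 81.
Thus R = 1/(81) = 1/81.

R = 1/81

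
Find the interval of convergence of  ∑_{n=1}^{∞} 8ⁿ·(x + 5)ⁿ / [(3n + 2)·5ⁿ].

Apply the ratio test: |a_{n+1}| / |a_n| = [(3n + 2)/(3(n+1) + 2)] · 8/5, which tends to 8/5 as n → ∞.
The series converges when 8/5 · |x + 5| < 1, giving R = 5/8.
At x = -35/8: the terms behave like c/n; limit comparison with the harmonic series gives divergence.
Check x = -45/8: the terms alternate in sign and decrease monotonically to 0 in absolute value (size ~ c/n), so the alternating series test gives convergence.

[-45/8, -35/8)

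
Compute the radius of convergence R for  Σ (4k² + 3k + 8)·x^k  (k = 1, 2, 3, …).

R = 1

Apply the ratio test: |a_{k+1}| / |a_k| = (4(k+1)² + 3(k+1) + 8)/(4k² + 3k + 8), which tends to 1 as k → ∞.
So the series converges when |x| < 1 and diverges when |x| > 1; R = 1.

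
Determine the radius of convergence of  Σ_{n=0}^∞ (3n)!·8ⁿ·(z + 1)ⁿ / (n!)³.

R = 1/216

By the ratio test, |a_{n+1}/a_n| = (3n+1)·(3n+2)·(3n+3)/(n+1)³ · 8 → 216.
Convergence for |z + 1| · 216 < 1, i.e. |z + 1| < 1/216. So R = 1/216.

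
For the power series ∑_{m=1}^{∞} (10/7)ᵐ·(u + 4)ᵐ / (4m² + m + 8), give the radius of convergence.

R = 7/10

Ratio test: |a_{m+1}/a_m| = [(4m² + m + 8)/(4(m+1)² + (m+1) + 8)] · 10/7 → 10/7 as m → ∞.
Thus R = 1/(10/7) = 7/10.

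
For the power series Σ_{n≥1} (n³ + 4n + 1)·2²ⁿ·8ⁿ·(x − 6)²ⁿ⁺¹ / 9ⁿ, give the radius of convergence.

Apply the ratio test: |a_{n+1}| / |a_n| = [((n+1)³ + 4(n+1) + 1)/(n³ + 4n + 1)] · 4·8/9, which tends to 32/9 as n → ∞.
Writing y = (x − 6)², the series in y has radius 9/32, so |x − 6| < √(9/32) and R = 3√2/8.

R = 3√2/8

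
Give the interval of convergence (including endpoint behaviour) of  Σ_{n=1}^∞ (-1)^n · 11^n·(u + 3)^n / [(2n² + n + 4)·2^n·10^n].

Ratio test: |a_{n+1}/a_n| = [(2n² + n + 4)/(2(n+1)² + (n+1) + 4)] · 11/(2·10) → 11/20 as n → ∞.
Hence the series converges for |u + 3| < 1/(11/20) = 20/11, so the radius of convergence is 20/11.
At u = -13/11: the series is dominated by a constant times Σ 1/n², which converges (p = 2 > 1).
Endpoint u = -53/11: the terms are on the order of 1/n², so the series converges absolutely by comparison with the p-series (p = 2 > 1).

[-53/11, -13/11]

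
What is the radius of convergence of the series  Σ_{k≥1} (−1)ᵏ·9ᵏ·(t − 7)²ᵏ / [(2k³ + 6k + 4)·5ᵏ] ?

R = √5/3

Apply the ratio test: |a_{k+1}| / |a_k| = [(2k³ + 6k + 4)/(2(k+1)³ + 6(k+1) + 4)] · 9/5, which tends to 9/5 as k → ∞.
Since the exponent of (t − 7) increases by 2 each term, convergence requires |t − 7|² < 5/9, hence R = √5/3.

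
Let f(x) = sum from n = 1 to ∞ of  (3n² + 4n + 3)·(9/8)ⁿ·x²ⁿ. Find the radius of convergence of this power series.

By the ratio test, |a_{n+1}/a_n| = [(3(n+1)² + 4(n+1) + 3)/(3n² + 4n + 3)] · 9/8 → 9/8.
Writing y = x², the series in y has radius 8/9, so |x| < √(8/9) and R = 2√2/3.

R = 2√2/3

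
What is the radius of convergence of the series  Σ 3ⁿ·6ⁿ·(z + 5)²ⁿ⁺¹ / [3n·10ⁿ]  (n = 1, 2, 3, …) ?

R = √5/3

Apply the ratio test: |a_{n+1}| / |a_n| = [3n/3(n+1)] · 3·6/10, which tends to 9/5 as n → ∞.
Successive powers of (z + 5) differ by 2, so the series converges when |z + 5|² · 9/5 < 1, i.e. |z + 5| < √(5/9). So R = √5/3.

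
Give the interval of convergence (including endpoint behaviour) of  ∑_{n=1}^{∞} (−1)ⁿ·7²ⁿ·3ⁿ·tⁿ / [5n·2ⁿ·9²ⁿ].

(-54/49, 54/49]

By the ratio test, |a_{n+1}/a_n| = [5n/5(n+1)] · 49·3/(2·81) → 49/54.
Convergence for |t| · 49/54 < 1, i.e. |t| < 54/49. So R = 54/49.
When t = 54/49, an alternating series whose terms decrease to 0 in absolute value, so it converges by the Leibniz criterion.
Endpoint t = -54/49: the terms are asymptotic to a nonzero constant times 1/n, so the series diverges by limit comparison with Σ 1/n.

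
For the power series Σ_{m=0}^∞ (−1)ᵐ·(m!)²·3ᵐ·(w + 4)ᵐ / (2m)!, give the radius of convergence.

By the ratio test, |a_{m+1}/a_m| = (m+1)²/[(2m+1)·(2m+2)] · 3 → 3/4.
Convergence for |w + 4| · 3/4 < 1, i.e. |w + 4| < 4/3. So R = 4/3.

R = 4/3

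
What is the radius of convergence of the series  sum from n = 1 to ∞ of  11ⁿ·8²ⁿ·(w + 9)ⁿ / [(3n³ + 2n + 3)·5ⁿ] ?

R = 5/704

By the ratio test, |a_{n+1}/a_n| = [(3n³ + 2n + 3)/(3(n+1)³ + 2(n+1) + 3)] · 11·64/5 → 704/5.
Hence the series converges for |w + 9| < 1/(704/5) = 5/704, so the radius of convergence is 5/704.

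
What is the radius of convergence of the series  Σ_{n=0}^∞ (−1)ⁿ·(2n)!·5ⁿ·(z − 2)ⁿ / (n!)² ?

By the ratio test, |a_{n+1}/a_n| = (2n+1)·(2n+2)/(n+1)² · 5 → 20.
Thus R = 1/(20) = 1/20.

R = 1/20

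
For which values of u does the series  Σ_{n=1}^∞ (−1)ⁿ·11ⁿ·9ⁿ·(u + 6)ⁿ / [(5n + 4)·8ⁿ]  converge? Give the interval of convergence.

(-602/99, -586/99]

Ratio test: |a_{n+1}/a_n| = [(5n + 4)/(5(n+1) + 4)] · 11·9/8 → 99/8 as n → ∞.
Hence the series converges for |u + 6| < 1/(99/8) = 8/99, so the radius of convergence is 8/99.
At u = -586/99: the terms alternate in sign and decrease monotonically to 0 in absolute value (size ~ c/n), so the alternating series test gives convergence.
When u = -602/99, the terms behave like c/n; limit comparison with the harmonic series gives divergence.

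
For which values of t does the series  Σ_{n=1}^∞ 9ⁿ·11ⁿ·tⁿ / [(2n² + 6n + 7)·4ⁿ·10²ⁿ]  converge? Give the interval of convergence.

By the ratio test, |a_{n+1}/a_n| = [(2n² + 6n + 7)/(2(n+1)² + 6(n+1) + 7)] · 9·11/(4·100) → 99/400.
Convergence for |t| · 99/400 < 1, i.e. |t| < 400/99. So R = 400/99.
Endpoint t = 400/99: the series is dominated by a constant times Σ 1/n², which converges (p = 2 > 1).
When t = -400/99, the series is dominated by a constant times Σ 1/n², which converges (p = 2 > 1).

[-400/99, 400/99]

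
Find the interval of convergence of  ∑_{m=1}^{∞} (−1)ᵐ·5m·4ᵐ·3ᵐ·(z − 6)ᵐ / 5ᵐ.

The ratio of consecutive coefficients is [5(m+1)/5m] · 4·3/5 → 12/5.
Hence the series converges for |z − 6| < 1/(12/5) = 5/12, so the radius of convergence is 5/12.
Endpoint z = 77/12: the terms have absolute value of order m, which does not tend to 0, so the series diverges by the divergence test.
Endpoint z = 67/12: the terms do not tend to 0, so the series diverges.

(67/12, 77/12)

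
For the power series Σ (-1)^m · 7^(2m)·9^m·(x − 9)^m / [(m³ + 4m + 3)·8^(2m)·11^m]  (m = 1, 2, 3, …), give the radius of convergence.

R = 704/441

The ratio of consecutive coefficients is [(m³ + 4m + 3)/((m+1)³ + 4(m+1) + 3)] · 49·9/(64·11) → 441/704.
Thus R = 1/(441/704) = 704/441.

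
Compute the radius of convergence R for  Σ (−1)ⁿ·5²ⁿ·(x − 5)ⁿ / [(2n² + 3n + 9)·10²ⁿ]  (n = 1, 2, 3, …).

By the ratio test, |a_{n+1}/a_n| = [(2n² + 3n + 9)/(2(n+1)² + 3(n+1) + 9)] · 25/100 → 1/4.
Convergence for |x − 5| · 1/4 < 1, i.e. |x − 5| < 4. So R = 4.

R = 4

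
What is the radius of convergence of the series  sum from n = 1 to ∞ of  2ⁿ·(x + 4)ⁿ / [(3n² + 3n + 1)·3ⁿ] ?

Ratio test: |a_{n+1}/a_n| = [(3n² + 3n + 1)/(3(n+1)² + 3(n+1) + 1)] · 2/3 → 2/3 as n → ∞.
The series converges when 2/3 · |x + 4| < 1, giving R = 3/2.

R = 3/2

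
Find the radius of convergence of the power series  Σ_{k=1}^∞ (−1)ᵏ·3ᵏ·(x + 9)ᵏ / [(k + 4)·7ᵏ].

R = 7/3

The ratio of consecutive coefficients is [(k + 4)/((k+1) + 4)] · 3/7 → 3/7.
The series converges when 3/7 · |x + 9| < 1, giving R = 7/3.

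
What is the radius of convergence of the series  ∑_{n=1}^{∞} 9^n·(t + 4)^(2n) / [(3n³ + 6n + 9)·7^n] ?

R = √7/3

Apply the ratio test: |a_{n+1}| / |a_n| = [(3n³ + 6n + 9)/(3(n+1)³ + 6(n+1) + 9)] · 9/7, which tends to 9/7 as n → ∞.
Successive powers of (t + 4) differ by 2, so the series converges when |t + 4|² · 9/7 < 1, i.e. |t + 4| < √(7/9). So R = √7/3.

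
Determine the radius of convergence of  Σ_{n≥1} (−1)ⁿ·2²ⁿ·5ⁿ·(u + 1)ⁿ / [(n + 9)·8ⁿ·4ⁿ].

Apply the ratio test: |a_{n+1}| / |a_n| = [(n + 9)/((n+1) + 9)] · 4·5/(8·4), which tends to 5/8 as n → ∞.
Hence the series converges for |u + 1| < 1/(5/8) = 8/5, so the radius of convergence is 8/5.

R = 8/5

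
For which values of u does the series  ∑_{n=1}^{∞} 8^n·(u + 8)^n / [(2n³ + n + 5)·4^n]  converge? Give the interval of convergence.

[-17/2, -15/2]

Apply the ratio test: |a_{n+1}| / |a_n| = [(2n³ + n + 5)/(2(n+1)³ + (n+1) + 5)] · 8/4, which tends to 2 as n → ∞.
The series converges when 2 · |u + 8| < 1, giving R = 1/2.
When u = -15/2, the series is dominated by a constant times Σ 1/n³, which converges (p = 3 > 1).
Endpoint u = -17/2: the series is dominated by a constant times Σ 1/n³, which converges (p = 3 > 1).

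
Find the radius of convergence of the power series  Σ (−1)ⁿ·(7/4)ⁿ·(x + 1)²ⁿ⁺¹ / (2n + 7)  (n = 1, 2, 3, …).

R = 2√7/7

The ratio of consecutive coefficients is [(2n + 7)/(2(n+1) + 7)] · 7/4 → 7/4.
Successive powers of (x + 1) differ by 2, so the series converges when |x + 1|² · 7/4 < 1, i.e. |x + 1| < √(4/7). So R = 2√7/7.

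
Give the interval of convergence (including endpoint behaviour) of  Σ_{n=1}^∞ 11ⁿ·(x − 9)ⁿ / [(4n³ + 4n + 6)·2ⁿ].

Ratio test: |a_{n+1}/a_n| = [(4n³ + 4n + 6)/(4(n+1)³ + 4(n+1) + 6)] · 11/2 → 11/2 as n → ∞.
Convergence for |x − 9| · 11/2 < 1, i.e. |x − 9| < 2/11. So R = 2/11.
Endpoint x = 101/11: the terms are on the order of 1/n³, so the series converges absolutely by comparison with the p-series (p = 3 > 1).
At x = 97/11: the terms are on the order of 1/n³, so the series converges absolutely by comparison with the p-series (p = 3 > 1).

[97/11, 101/11]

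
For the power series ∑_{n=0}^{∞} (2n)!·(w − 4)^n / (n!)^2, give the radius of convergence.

R = 1/4

By the ratio test, |a_{n+1}/a_n| = (2n+1)·(2n+2)/(n+1)² → 4.
Thus R = 1/(4) = 1/4.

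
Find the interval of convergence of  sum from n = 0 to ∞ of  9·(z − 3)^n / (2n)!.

Ratio test: |a_{n+1}/a_n| = 9/9 · 1/[(2n+1)·(2n+2)] → 0 as n → ∞.
Since the limit is 0 < 1 for every z, the series converges on all of ℝ and R = ∞.

(−∞, ∞)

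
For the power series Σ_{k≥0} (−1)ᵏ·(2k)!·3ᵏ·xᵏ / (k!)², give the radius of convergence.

The ratio of consecutive coefficients is (2k+1)·(2k+2)/(k+1)² · 3 → 12.
Convergence for |x| · 12 < 1, i.e. |x| < 1/12. So R = 1/12.

R = 1/12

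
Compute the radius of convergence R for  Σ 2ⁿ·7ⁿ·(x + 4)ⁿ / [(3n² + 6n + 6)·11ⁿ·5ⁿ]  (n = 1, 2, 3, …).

The ratio of consecutive coefficients is [(3n² + 6n + 6)/(3(n+1)² + 6(n+1) + 6)] · 2·7/(11·5) → 14/55.
The series converges when 14/55 · |x + 4| < 1, giving R = 55/14.

R = 55/14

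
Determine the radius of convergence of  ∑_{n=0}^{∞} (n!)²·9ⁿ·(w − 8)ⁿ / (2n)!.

Apply the ratio test: |a_{n+1}| / |a_n| = (n+1)²/[(2n+1)·(2n+2)] · 9, which tends to 9/4 as n → ∞.
Hence the series converges for |w − 8| < 1/(9/4) = 4/9, so the radius of convergence is 4/9.

R = 4/9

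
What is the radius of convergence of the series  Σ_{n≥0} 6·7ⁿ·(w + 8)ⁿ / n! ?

By the ratio test, |a_{n+1}/a_n| = 6/6 · 7 · 1/(n+1) → 0.
Since the limit is 0 < 1 for every w, the series converges on all of ℝ and R = ∞.

R = ∞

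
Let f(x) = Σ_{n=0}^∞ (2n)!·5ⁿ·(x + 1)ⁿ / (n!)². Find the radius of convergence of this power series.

Ratio test: |a_{n+1}/a_n| = (2n+1)·(2n+2)/(n+1)² · 5 → 20 as n → ∞.
The series converges when 20 · |x + 1| < 1, giving R = 1/20.

R = 1/20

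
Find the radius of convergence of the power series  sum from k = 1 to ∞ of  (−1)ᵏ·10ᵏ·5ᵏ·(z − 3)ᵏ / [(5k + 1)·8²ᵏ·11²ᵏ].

Ratio test: |a_{k+1}/a_k| = [(5k + 1)/(5(k+1) + 1)] · 10·5/(64·121) → 25/3872 as k → ∞.
Hence the series converges for |z − 3| < 1/(25/3872) = 3872/25, so the radius of convergence is 3872/25.

R = 3872/25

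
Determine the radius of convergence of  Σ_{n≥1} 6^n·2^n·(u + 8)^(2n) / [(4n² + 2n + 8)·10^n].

Ratio test: |a_{n+1}/a_n| = [(4n² + 2n + 8)/(4(n+1)² + 2(n+1) + 8)] · 6·2/10 → 6/5 as n → ∞.
Writing y = (u + 8)², the series in y has radius 5/6, so |u + 8| < √(5/6) and R = √30/6.

R = √30/6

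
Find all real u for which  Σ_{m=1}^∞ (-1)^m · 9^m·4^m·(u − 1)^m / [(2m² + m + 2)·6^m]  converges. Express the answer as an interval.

Ratio test: |a_{m+1}/a_m| = [(2m² + m + 2)/(2(m+1)² + (m+1) + 2)] · 9·4/6 → 6 as m → ∞.
Hence the series converges for |u − 1| < 1/(6) = 1/6, so the radius of convergence is 1/6.
Check u = 7/6: absolute convergence follows by limit comparison with Σ 1/m².
Check u = 5/6: absolute convergence follows by limit comparison with Σ 1/m².

[5/6, 7/6]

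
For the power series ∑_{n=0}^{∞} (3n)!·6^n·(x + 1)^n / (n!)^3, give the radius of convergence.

R = 1/162

The ratio of consecutive coefficients is (3n+1)·(3n+2)·(3n+3)/(n+1)³ · 6 → 162.
The series converges when 162 · |x + 1| < 1, giving R = 1/162.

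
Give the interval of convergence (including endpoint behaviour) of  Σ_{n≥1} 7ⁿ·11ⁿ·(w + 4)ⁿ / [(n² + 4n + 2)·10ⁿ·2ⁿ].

Apply the ratio test: |a_{n+1}| / |a_n| = [(n² + 4n + 2)/((n+1)² + 4(n+1) + 2)] · 7·11/(10·2), which tends to 77/20 as n → ∞.
Hence the series converges for |w + 4| < 1/(77/20) = 20/77, so the radius of convergence is 20/77.
Endpoint w = -288/77: absolute convergence follows by limit comparison with Σ 1/n².
Check w = -328/77: absolute convergence follows by limit comparison with Σ 1/n².

[-328/77, -288/77]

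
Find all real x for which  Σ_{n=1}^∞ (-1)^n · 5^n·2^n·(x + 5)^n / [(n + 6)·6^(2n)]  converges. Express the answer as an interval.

(-43/5, -7/5]

By the ratio test, |a_{n+1}/a_n| = [(n + 6)/((n+1) + 6)] · 5·2/36 → 5/18.
Hence the series converges for |x + 5| < 1/(5/18) = 18/5, so the radius of convergence is 18/5.
Check x = -7/5: convergence follows from the alternating series test (terms decrease monotonically to 0).
At x = -43/5: comparison with the harmonic series Σ 1/n shows the series diverges.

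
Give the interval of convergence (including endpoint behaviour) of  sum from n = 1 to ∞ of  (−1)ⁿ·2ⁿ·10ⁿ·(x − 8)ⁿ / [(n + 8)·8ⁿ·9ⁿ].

Apply the ratio test: |a_{n+1}| / |a_n| = [(n + 8)/((n+1) + 8)] · 2·10/(8·9), which tends to 5/18 as n → ∞.
The series converges when 5/18 · |x − 8| < 1, giving R = 18/5.
At x = 58/5: an alternating series whose terms decrease to 0 in absolute value, so it converges by the Leibniz criterion.
At x = 22/5: the terms behave like c/n; limit comparison with the harmonic series gives divergence.

(22/5, 58/5]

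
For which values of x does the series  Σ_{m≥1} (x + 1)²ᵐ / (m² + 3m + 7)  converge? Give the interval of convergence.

Apply the ratio test: |a_{m+1}| / |a_m| = (m² + 3m + 7)/((m+1)² + 3(m+1) + 7), which tends to 1 as m → ∞.
Since the exponent of (x + 1) increases by 2 each term, convergence requires |x + 1|² < 1, hence R = 1.
When x = 0, absolute convergence follows by limit comparison with Σ 1/m².
Endpoint x = -2: absolute convergence follows by limit comparison with Σ 1/m².

[-2, 0]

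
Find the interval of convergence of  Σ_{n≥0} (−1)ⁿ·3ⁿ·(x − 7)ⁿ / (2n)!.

Apply the ratio test: |a_{n+1}| / |a_n| = 3 · 1/[(2n+1)·(2n+2)], which tends to 0 as n → ∞.
The limit is 0, so the series converges for all x; R = ∞.

(−∞, ∞)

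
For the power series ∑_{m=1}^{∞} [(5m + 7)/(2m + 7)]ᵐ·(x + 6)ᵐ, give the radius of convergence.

Applying the root test, |a_m|^(1/m) = (5m + 7)/(2m + 7) → 5/2.
Hence the series converges for |x + 6| < 1/(5/2) = 2/5, so the radius of convergence is 2/5.

R = 2/5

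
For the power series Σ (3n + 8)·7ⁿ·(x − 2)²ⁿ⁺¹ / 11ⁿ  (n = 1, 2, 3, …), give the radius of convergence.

The ratio of consecutive coefficients is [(3(n+1) + 8)/(3n + 8)] · 7/11 → 7/11.
Since the exponent of (x − 2) increases by 2 each term, convergence requires |x − 2|² < 11/7, hence R = √77/7.

R = √77/7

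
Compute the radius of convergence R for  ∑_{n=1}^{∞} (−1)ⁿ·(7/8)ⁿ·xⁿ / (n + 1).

Apply the ratio test: |a_{n+1}| / |a_n| = [(n + 1)/((n+1) + 1)] · 7/8, which tends to 7/8 as n → ∞.
The series converges when 7/8 · |x| < 1, giving R = 8/7.

R = 8/7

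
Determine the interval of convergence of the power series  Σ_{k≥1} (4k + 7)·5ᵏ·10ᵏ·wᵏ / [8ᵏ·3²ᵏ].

(-36/25, 36/25)

The ratio of consecutive coefficients is [(4(k+1) + 7)/(4k + 7)] · 5·10/(8·9) → 25/36.
Convergence for |w| · 25/36 < 1, i.e. |w| < 36/25. So R = 36/25.
Endpoint w = 36/25: the k-th term does not approach 0; divergence by the term test.
At w = -36/25: the terms have absolute value of order k, which does not tend to 0, so the series diverges by the divergence test.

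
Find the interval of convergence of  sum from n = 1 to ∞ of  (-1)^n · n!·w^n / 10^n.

{0}

Ratio test: |a_{n+1}/a_n| = (n+1) · 1/10 → ∞ as n → ∞.
The terms grow without bound for any w ≠ 0, so R = 0 (convergence only at w = 0).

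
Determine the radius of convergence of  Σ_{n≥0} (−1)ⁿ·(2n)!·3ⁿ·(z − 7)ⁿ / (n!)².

Apply the ratio test: |a_{n+1}| / |a_n| = (2n+1)·(2n+2)/(n+1)² · 3, which tends to 12 as n → ∞.
The series converges when 12 · |z − 7| < 1, giving R = 1/12.

R = 1/12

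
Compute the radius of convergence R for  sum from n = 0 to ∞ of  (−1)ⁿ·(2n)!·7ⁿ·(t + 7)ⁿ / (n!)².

R = 1/28

The ratio of consecutive coefficients is (2n+1)·(2n+2)/(n+1)² · 7 → 28.
Convergence for |t + 7| · 28 < 1, i.e. |t + 7| < 1/28. So R = 1/28.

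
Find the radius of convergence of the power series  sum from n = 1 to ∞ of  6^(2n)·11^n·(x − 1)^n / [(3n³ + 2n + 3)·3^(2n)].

By the ratio test, |a_{n+1}/a_n| = [(3n³ + 2n + 3)/(3(n+1)³ + 2(n+1) + 3)] · 36·11/9 → 44.
Convergence for |x − 1| · 44 < 1, i.e. |x − 1| < 1/44. So R = 1/44.

R = 1/44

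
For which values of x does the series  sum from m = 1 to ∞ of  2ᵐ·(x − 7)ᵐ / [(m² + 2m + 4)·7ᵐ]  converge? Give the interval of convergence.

The ratio of consecutive coefficients is [(m² + 2m + 4)/((m+1)² + 2(m+1) + 4)] · 2/7 → 2/7.
Hence the series converges for |x − 7| < 1/(2/7) = 7/2, so the radius of convergence is 7/2.
When x = 21/2, absolute convergence follows by limit comparison with Σ 1/m².
Endpoint x = 7/2: absolute convergence follows by limit comparison with Σ 1/m².

[7/2, 21/2]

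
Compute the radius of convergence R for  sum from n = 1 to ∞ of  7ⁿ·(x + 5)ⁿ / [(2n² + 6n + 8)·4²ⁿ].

Apply the ratio test: |a_{n+1}| / |a_n| = [(2n² + 6n + 8)/(2(n+1)² + 6(n+1) + 8)] · 7/16, which tends to 7/16 as n → ∞.
Convergence for |x + 5| · 7/16 < 1, i.e. |x + 5| < 16/7. So R = 16/7.

R = 16/7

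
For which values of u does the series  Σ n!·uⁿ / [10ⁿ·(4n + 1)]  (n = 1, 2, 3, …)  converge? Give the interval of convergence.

By the ratio test, |a_{n+1}/a_n| = (n+1) · 1/10 · (4n + 1)/(4(n+1) + 1) → ∞.
The terms grow without bound for any u ≠ 0, so R = 0 (convergence only at u = 0).

{0}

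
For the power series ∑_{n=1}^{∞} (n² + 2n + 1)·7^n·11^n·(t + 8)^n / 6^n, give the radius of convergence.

R = 6/77

By the ratio test, |a_{n+1}/a_n| = [((n+1)² + 2(n+1) + 1)/(n² + 2n + 1)] · 7·11/6 → 77/6.
The series converges when 77/6 · |t + 8| < 1, giving R = 6/77.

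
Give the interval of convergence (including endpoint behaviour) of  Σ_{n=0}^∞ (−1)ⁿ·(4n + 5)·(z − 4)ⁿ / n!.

The ratio of consecutive coefficients is (4(n+1) + 5)/(4n + 5) · 1/(n+1) → 0.
Since the limit is 0 < 1 for every z, the series converges on all of ℝ and R = ∞.

(−∞, ∞)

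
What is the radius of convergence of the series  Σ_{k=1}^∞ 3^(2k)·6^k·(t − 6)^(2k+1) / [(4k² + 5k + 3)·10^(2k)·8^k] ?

Ratio test: |a_{k+1}/a_k| = [(4k² + 5k + 3)/(4(k+1)² + 5(k+1) + 3)] · 9·6/(100·8) → 27/400 as k → ∞.
Since the exponent of (t − 6) increases by 2 each term, convergence requires |t − 6|² < 400/27, hence R = 20√3/9.

R = 20√3/9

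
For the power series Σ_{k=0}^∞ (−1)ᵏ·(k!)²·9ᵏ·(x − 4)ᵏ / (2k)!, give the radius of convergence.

By the ratio test, |a_{k+1}/a_k| = (k+1)²/[(2k+1)·(2k+2)] · 9 → 9/4.
The series converges when 9/4 · |x − 4| < 1, giving R = 4/9.

R = 4/9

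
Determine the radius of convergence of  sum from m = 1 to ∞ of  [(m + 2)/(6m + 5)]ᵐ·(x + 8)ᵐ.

R = 6

Applying the root test, |a_m|^(1/m) = (m + 2)/(6m + 5) → 1/6.
Hence the series converges for |x + 8| < 1/(1/6) = 6, so the radius of convergence is 6.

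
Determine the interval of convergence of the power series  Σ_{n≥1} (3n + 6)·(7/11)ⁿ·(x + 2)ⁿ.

The ratio of consecutive coefficients is [(3(n+1) + 6)/(3n + 6)] · 7/11 → 7/11.
Convergence for |x + 2| · 7/11 < 1, i.e. |x + 2| < 11/7. So R = 11/7.
At x = -3/7: the terms have absolute value of order n, which does not tend to 0, so the series diverges by the divergence test.
At x = -25/7: the n-th term does not approach 0; divergence by the term test.

(-25/7, -3/7)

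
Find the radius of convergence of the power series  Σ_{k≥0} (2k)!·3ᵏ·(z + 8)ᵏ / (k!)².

By the ratio test, |a_{k+1}/a_k| = (2k+1)·(2k+2)/(k+1)² · 3 → 12.
The series converges when 12 · |z + 8| < 1, giving R = 1/12.

R = 1/12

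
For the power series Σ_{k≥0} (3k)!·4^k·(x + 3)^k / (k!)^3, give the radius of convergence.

R = 1/108

By the ratio test, |a_{k+1}/a_k| = (3k+1)·(3k+2)·(3k+3)/(k+1)³ · 4 → 108.
The series converges when 108 · |x + 3| < 1, giving R = 1/108.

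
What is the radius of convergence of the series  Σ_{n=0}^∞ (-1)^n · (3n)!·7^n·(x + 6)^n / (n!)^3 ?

R = 1/189

Apply the ratio test: |a_{n+1}| / |a_n| = (3n+1)·(3n+2)·(3n+3)/(n+1)³ · 7, which tends to 189 as n → ∞.
Hence the series converges for |x + 6| < 1/(189) = 1/189, so the radius of convergence is 1/189.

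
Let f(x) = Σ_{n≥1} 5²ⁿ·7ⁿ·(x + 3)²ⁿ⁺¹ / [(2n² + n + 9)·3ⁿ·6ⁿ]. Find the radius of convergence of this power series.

The ratio of consecutive coefficients is [(2n² + n + 9)/(2(n+1)² + (n+1) + 9)] · 25·7/(3·6) → 175/18.
Since the exponent of (x + 3) increases by 2 each term, convergence requires |x + 3|² < 18/175, hence R = 3√14/35.

R = 3√14/35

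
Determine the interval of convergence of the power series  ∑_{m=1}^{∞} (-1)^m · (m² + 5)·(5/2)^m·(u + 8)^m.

Ratio test: |a_{m+1}/a_m| = [((m+1)² + 5)/(m² + 5)] · 5/2 → 5/2 as m → ∞.
Hence the series converges for |u + 8| < 1/(5/2) = 2/5, so the radius of convergence is 2/5.
At u = -38/5: the m-th term does not approach 0; divergence by the term test.
At u = -42/5: the m-th term does not approach 0; divergence by the term test.

(-42/5, -38/5)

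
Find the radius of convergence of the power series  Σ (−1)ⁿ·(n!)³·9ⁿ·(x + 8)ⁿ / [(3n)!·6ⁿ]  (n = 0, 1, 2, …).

R = 18

Apply the ratio test: |a_{n+1}| / |a_n| = (n+1)³/[(3n+1)·(3n+2)·(3n+3)] · 9/6, which tends to 1/18 as n → ∞.
The series converges when 1/18 · |x + 8| < 1, giving R = 18.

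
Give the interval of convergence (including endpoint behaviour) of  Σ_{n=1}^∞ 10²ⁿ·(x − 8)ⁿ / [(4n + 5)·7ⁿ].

By the ratio test, |a_{n+1}/a_n| = [(4n + 5)/(4(n+1) + 5)] · 100/7 → 100/7.
Convergence for |x − 8| · 100/7 < 1, i.e. |x − 8| < 7/100. So R = 7/100.
At x = 807/100: the terms are asymptotic to a nonzero constant times 1/n, so the series diverges by limit comparison with Σ 1/n.
At x = 793/100: an alternating series whose terms decrease to 0 in absolute value, so it converges by the Leibniz criterion.

[793/100, 807/100)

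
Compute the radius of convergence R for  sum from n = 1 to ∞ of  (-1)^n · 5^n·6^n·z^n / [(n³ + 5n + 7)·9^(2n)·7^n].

R = 189/10

Ratio test: |a_{n+1}/a_n| = [(n³ + 5n + 7)/((n+1)³ + 5(n+1) + 7)] · 5·6/(81·7) → 10/189 as n → ∞.
Thus R = 1/(10/189) = 189/10.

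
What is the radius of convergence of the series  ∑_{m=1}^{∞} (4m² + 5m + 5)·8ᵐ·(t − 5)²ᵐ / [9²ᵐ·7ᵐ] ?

Ratio test: |a_{m+1}/a_m| = [(4(m+1)² + 5(m+1) + 5)/(4m² + 5m + 5)] · 8/(81·7) → 8/567 as m → ∞.
Successive powers of (t − 5) differ by 2, so the series converges when |t − 5|² · 8/567 < 1, i.e. |t − 5| < √(567/8). So R = 9√14/4.

R = 9√14/4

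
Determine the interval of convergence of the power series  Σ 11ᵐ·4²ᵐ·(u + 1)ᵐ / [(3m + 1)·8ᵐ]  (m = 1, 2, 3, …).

By the ratio test, |a_{m+1}/a_m| = [(3m + 1)/(3(m+1) + 1)] · 11·16/8 → 22.
The series converges when 22 · |u + 1| < 1, giving R = 1/22.
Check u = -21/22: the terms are asymptotic to a nonzero constant times 1/m, so the series diverges by limit comparison with Σ 1/m.
Check u = -23/22: convergence follows from the alternating series test (terms decrease monotonically to 0).

[-23/22, -21/22)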